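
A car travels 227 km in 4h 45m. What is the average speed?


Distance: 227 km
Time: 4h 45m = 285 min = 285/60 = 19/4 hours
Speed = 227 ÷ (19/4) = 227 × 4 / 19 = 908/19 ≈ 47.8 km/h

47.8 km/h


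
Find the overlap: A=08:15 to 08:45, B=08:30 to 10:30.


Meeting A: 495-525 (in minutes from midnight)
Meeting B: 510-630
Overlap start = max(495, 510) = 510
Overlap end = min(525, 630) = 525
Overlap = max(0, 525 - 510) = 15 min

15 minutes


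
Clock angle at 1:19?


74.5°

Hour hand = 1×30 + 19×0.5 = 39.5°
Minute hand = 19×6 = 114°
Difference = |39.5 - 114| = 74.5°


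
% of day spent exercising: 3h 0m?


12.5%

Time: 180 minutes
Day: 1440 minutes
Percentage = (180/1440) × 100 = 12.5%


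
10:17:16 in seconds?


37036 seconds

Hours: 10 × 3600 = 36000
Minutes: 17 × 60 = 1020
Seconds: 16
Total = 36000 + 1020 + 16 = 37036


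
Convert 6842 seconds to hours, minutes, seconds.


1h 54m 2s

Hours: 6842 ÷ 3600 = 1 remainder 3242
Minutes: 3242 ÷ 60 = 54 remainder 2
Seconds: 2


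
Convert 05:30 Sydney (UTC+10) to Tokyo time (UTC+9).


04:30

Time difference = UTC+9 - UTC+10 = -1 hours
New hour = (5 -1) mod 24
= 4 mod 24 = 4
Minutes unchanged → 04:30


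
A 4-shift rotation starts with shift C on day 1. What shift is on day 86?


Shifts: A, B, C, D
Start: C (index 2)
Day 86: (2 + 86 - 1) mod 4
= 87 mod 4
= 3
Index 3 → shift D

Shift D


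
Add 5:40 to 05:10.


Start: 310 minutes from midnight
Add: 340 minutes
Total: 650 minutes
Hours: 650 ÷ 60 = 10 remainder 50

10:50


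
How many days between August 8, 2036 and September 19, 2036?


From August 8, 2036 to September 19, 2036
Rest of August 2036: 31 - 8 = 23
Days into September 2036: 19
Total = 23 + 19 = 42 days

42 days


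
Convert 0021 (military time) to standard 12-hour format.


Hour: 0
0 → 12 AM (midnight)

12:21 AM


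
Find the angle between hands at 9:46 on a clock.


Hour hand = 9×30 + 46×0.5 = 293.0°
Minute hand = 46×6 = 276°
Difference = |293.0 - 276| = 17.0°

17.0°


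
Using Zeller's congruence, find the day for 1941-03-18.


Tuesday

Zeller's congruence:
q=18, m=3, k=41, j=19
h = (18 + ⌊13×4/5⌋ + 41 + ⌊41/4⌋ + ⌊19/4⌋ - 2×19) mod 7
= (18 + 10 + 41 + 10 + 4 - 38) mod 7
= 45 mod 7 = 3
h=3 → Tuesday


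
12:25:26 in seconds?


44726 seconds

Hours: 12 × 3600 = 43200
Minutes: 25 × 60 = 1500
Seconds: 26
Total = 43200 + 1500 + 26 = 44726


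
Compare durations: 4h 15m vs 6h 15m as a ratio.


Duration 1: 255 minutes
Duration 2: 375 minutes
Ratio = 255:375
GCD = 15
Simplified = 17:25
As a decimal: 17/25 = 0.68

17:25 (0.68)


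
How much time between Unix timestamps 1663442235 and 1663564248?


Difference = 1663564248 - 1663442235 = 122013 seconds
In hours: 122013 / 3600 ≈ 33.9
In days: 122013 / 86400 ≈ 1.41

122013 seconds (33.9 hours / 1.41 days)


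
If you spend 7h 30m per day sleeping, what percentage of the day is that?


31.3%

Time: 450 minutes
Day: 1440 minutes
Percentage = (450/1440) × 100 ≈ 31.3%


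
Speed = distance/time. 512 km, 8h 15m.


62.1 km/h

Distance: 512 km
Time: 8h 15m = 495 min = 495/60 = 33/4 hours
Speed = 512 ÷ (33/4) = 512 × 4 / 33 = 2048/33 ≈ 62.1 km/h


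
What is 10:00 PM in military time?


22:00

Input: 10:00 PM
PM: 10 + 12 = 22


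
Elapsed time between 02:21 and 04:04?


End time in minutes: 4×60 + 4 = 244
Start time in minutes: 2×60 + 21 = 141
Difference = 244 - 141 = 103 minutes
= 1 hours 43 minutes

1h 43m


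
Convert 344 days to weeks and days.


49 weeks 1 days

Weeks: 344 ÷ 7 = 49 remainder 1


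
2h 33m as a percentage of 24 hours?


0.1063 (10.63%)

Total minutes: 2×60 + 33 = 153
Day = 24×60 = 1440 minutes
Fraction = 153/1440 ≈ 0.1063
As a percentage: 153/1440 × 100 ≈ 10.63%


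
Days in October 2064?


31 days

Month: October (month 10)
October has 31 days


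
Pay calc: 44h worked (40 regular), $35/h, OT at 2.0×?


$1680.00

Regular: 40h × $35 = $1400.00
Overtime: 44 - 40 = 4h
OT pay: 4h × $35 × 2.0 = $280.00
Total = $1400.00 + $280.00 = $1680.00


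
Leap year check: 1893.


No

Rules: divisible by 4 AND (not by 100 OR by 400)
1893 ÷ 4 = 473 remainder 1 → not divisible by 4
Not divisible by 4 → not a leap year


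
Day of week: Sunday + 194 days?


Friday

Start: Sunday (index 6)
(6 + 194) mod 7
= 200 mod 7
= 4
Index 4 → Friday


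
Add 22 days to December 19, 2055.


Start: December 19, 2055
Add 22 days
December 19 → January 1: 31 - 19 + 1 = 13 days (22 - 13 = 9 left)
January 1 + 9 = January 10, 2056

January 10, 2056


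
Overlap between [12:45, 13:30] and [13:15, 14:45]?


Meeting A: 765-810 (in minutes from midnight)
Meeting B: 795-885
Overlap start = max(765, 795) = 795
Overlap end = min(810, 885) = 810
Overlap = max(0, 810 - 795) = 15 min

15 minutes


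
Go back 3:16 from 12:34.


Start: 754 minutes from midnight
Subtract: 196 minutes
Remaining: 754 - 196 = 558
Hours: 9, Minutes: 18

09:18


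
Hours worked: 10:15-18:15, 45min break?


Total time = (18×60+15) - (10×60+15)
= 1095 - 615 = 480 min
Minus break: 480 - 45 = 435 min
= 7h 15m

7h 15m (435 minutes)


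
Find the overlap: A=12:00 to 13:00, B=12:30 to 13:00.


Meeting A: 720-780 (in minutes from midnight)
Meeting B: 750-780
Overlap start = max(720, 750) = 750
Overlap end = min(780, 780) = 780
Overlap = max(0, 780 - 750) = 30 min

30 minutes


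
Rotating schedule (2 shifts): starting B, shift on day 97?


Shifts: A, B
Start: B (index 1)
Day 97: (1 + 97 - 1) mod 2
= 97 mod 2
= 1
Index 1 → shift B

Shift B


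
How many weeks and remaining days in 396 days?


Weeks: 396 ÷ 7 = 56 remainder 4

56 weeks 4 days


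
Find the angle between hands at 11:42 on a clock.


Hour hand = 11×30 + 42×0.5 = 351.0°
Minute hand = 42×6 = 252°
Difference = |351.0 - 252| = 99.0°

99.0°


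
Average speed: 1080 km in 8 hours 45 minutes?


Distance: 1080 km
Time: 8h 45m = 525 min = 525/60 = 35/4 hours
Speed = 1080 ÷ (35/4) = 1080 × 4 / 35 = 4320/35 ≈ 123.4 km/h

123.4 km/h


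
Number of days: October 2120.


Month: October (month 10)
October has 31 days

31 days


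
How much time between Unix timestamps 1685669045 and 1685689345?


Difference = 1685689345 - 1685669045 = 20300 seconds
In hours: 20300 / 3600 ≈ 5.6
In days: 20300 / 86400 ≈ 0.23

20300 seconds (5.6 hours / 0.23 days)


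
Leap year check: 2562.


Rules: divisible by 4 AND (not by 100 OR by 400)
2562 ÷ 4 = 640 remainder 2 → not divisible by 4
Not divisible by 4 → not a leap year

No


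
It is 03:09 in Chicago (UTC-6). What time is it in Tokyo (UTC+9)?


18:09

Time difference = UTC+9 - UTC-6 = +15 hours
New hour = (3 + 15) mod 24
= 18 mod 24 = 18
Minutes unchanged → 18:09


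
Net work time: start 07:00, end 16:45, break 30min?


Total time = (16×60+45) - (7×60+0)
= 1005 - 420 = 585 min
Minus break: 585 - 30 = 555 min
= 9h 15m

9h 15m (555 minutes)


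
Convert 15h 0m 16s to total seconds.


Hours: 15 × 3600 = 54000
Minutes: 0 × 60 = 0
Seconds: 16
Total = 54000 + 0 + 16 = 54016

54016 seconds


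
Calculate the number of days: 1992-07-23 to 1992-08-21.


From July 23, 1992 to August 21, 1992
Rest of July 1992: 31 - 23 = 8
Days into August 1992: 21
Total = 8 + 21 = 29 days

29 days


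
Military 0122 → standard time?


Hour: 1
1 < 12 → AM

1:22 AM


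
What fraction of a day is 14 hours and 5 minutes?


Total minutes: 14×60 + 5 = 845
Day = 24×60 = 1440 minutes
Fraction = 845/1440 ≈ 0.5868
As a percentage: 845/1440 × 100 ≈ 58.68%

0.5868 (58.68%)


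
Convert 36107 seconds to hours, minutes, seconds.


10h 1m 47s

Hours: 36107 ÷ 3600 = 10 remainder 107
Minutes: 107 ÷ 60 = 1 remainder 47
Seconds: 47


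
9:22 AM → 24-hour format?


Input: 9:22 AM
AM hour stays: 9

09:22


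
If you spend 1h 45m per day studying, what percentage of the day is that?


Time: 105 minutes
Day: 1440 minutes
Percentage = (105/1440) × 100 ≈ 7.3%

7.3%


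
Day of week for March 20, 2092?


Thursday

Zeller's congruence:
q=20, m=3, k=92, j=20
h = (20 + ⌊13×4/5⌋ + 92 + ⌊92/4⌋ + ⌊20/4⌋ - 2×20) mod 7
= (20 + 10 + 92 + 23 + 5 - 40) mod 7
= 110 mod 7 = 5
h=5 → Thursday


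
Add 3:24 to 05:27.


Start: 327 minutes from midnight
Add: 204 minutes
Total: 531 minutes
Hours: 531 ÷ 60 = 8 remainder 51

08:51


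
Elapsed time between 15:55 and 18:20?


End time in minutes: 18×60 + 20 = 1100
Start time in minutes: 15×60 + 55 = 955
Difference = 1100 - 955 = 145 minutes
= 2 hours 25 minutes

2h 25m


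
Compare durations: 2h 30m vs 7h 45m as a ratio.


Duration 1: 150 minutes
Duration 2: 465 minutes
Ratio = 150:465
GCD = 15
Simplified = 10:31
As a decimal: 10/31 ≈ 0.32

10:31 (0.32)


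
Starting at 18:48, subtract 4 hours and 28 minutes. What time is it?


14:20

Start: 1128 minutes from midnight
Subtract: 268 minutes
Remaining: 1128 - 268 = 860
Hours: 14, Minutes: 20


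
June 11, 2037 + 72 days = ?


August 22, 2037

Start: June 11, 2037
Add 72 days
June 11 → July 1: 30 - 11 + 1 = 20 days (72 - 20 = 52 left)
July 1 → August 1: 31 - 1 + 1 = 31 days (52 - 31 = 21 left)
August 1 + 21 = August 22, 2037


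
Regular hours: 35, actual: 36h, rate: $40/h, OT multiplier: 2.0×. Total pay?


$1480.00

Regular: 35h × $40 = $1400.00
Overtime: 36 - 35 = 1h
OT pay: 1h × $40 × 2.0 = $80.00
Total = $1400.00 + $80.00 = $1480.00


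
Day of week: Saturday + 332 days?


Tuesday

Start: Saturday (index 5)
(5 + 332) mod 7
= 337 mod 7
= 1
Index 1 → Tuesday


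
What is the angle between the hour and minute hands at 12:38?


Hour hand (12 ≡ 0 on the dial): 0×30 + 38×0.5 = 19.0°
Minute hand = 38×6 = 228°
Difference = |19.0 - 228| = 209.0°
Since > 180°: 360 - 209.0 = 151.0°

151.0°


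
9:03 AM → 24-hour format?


Input: 9:03 AM
AM hour stays: 9

09:03


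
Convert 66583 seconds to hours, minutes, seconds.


Hours: 66583 ÷ 3600 = 18 remainder 1783
Minutes: 1783 ÷ 60 = 29 remainder 43
Seconds: 43

18h 29m 43s


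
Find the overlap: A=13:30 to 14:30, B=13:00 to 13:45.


15 minutes

Meeting A: 810-870 (in minutes from midnight)
Meeting B: 780-825
Overlap start = max(810, 780) = 810
Overlap end = min(870, 825) = 825
Overlap = max(0, 825 - 810) = 15 min


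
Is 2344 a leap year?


Rules: divisible by 4 AND (not by 100 OR by 400)
2344 ÷ 4 = 586 exactly → divisible by 4
2344 ÷ 100 = 23 remainder 44 → not divisible by 100
Divisible by 4 but not by 100 → leap year

Yes


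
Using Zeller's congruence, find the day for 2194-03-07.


Zeller's congruence:
q=7, m=3, k=94, j=21
h = (7 + ⌊13×4/5⌋ + 94 + ⌊94/4⌋ + ⌊21/4⌋ - 2×21) mod 7
= (7 + 10 + 94 + 23 + 5 - 42) mod 7
= 97 mod 7 = 6
h=6 → Friday

Friday


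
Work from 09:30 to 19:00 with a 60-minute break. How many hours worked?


8h 30m (510 minutes)

Total time = (19×60+0) - (9×60+30)
= 1140 - 570 = 570 min
Minus break: 570 - 60 = 510 min
= 8h 30m


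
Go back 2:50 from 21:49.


18:59

Start: 1309 minutes from midnight
Subtract: 170 minutes
Remaining: 1309 - 170 = 1139
Hours: 18, Minutes: 59


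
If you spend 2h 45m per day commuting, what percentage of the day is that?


11.5%

Time: 165 minutes
Day: 1440 minutes
Percentage = (165/1440) × 100 ≈ 11.5%


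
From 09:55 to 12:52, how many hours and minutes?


End time in minutes: 12×60 + 52 = 772
Start time in minutes: 9×60 + 55 = 595
Difference = 772 - 595 = 177 minutes
= 2 hours 57 minutes

2h 57m


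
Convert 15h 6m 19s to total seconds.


54379 seconds

Hours: 15 × 3600 = 54000
Minutes: 6 × 60 = 360
Seconds: 19
Total = 54000 + 360 + 19 = 54379


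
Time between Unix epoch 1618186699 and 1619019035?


Difference = 1619019035 - 1618186699 = 832336 seconds
In hours: 832336 / 3600 ≈ 231.2
In days: 832336 / 86400 ≈ 9.63

832336 seconds (231.2 hours / 9.63 days)


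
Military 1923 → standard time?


7:23 PM

Hour: 19
19 - 12 = 7 → PM


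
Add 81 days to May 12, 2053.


Start: May 12, 2053
Add 81 days
May 12 → June 1: 31 - 12 + 1 = 20 days (81 - 20 = 61 left)
June 1 → July 1: 30 - 1 + 1 = 30 days (61 - 30 = 31 left)
July 1 → August 1: 31 - 1 + 1 = 31 days (31 - 31 = 0 left)
Land exactly on August 1, 2053

August 1, 2053


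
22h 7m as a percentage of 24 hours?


0.9215 (92.15%)

Total minutes: 22×60 + 7 = 1327
Day = 24×60 = 1440 minutes
Fraction = 1327/1440 ≈ 0.9215
As a percentage: 1327/1440 × 100 ≈ 92.15%


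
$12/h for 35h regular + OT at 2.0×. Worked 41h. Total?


Regular: 35h × $12 = $420.00
Overtime: 41 - 35 = 6h
OT pay: 6h × $12 × 2.0 = $144.00
Total = $420.00 + $144.00 = $564.00

$564.00


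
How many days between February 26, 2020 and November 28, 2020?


From February 26, 2020 to November 28, 2020
Rest of February 2020: 29 - 26 = 3
Full months: March 31, April 30, May 31, June 30, July 31, August 31, September 30, October 31
Days into November 2020: 28
Total = 3 + 31 + 30 + 31 + 30 + 31 + 31 + 30 + 31 + 28 = 276 days

276 days


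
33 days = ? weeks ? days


4 weeks 5 days

Weeks: 33 ÷ 7 = 4 remainder 5


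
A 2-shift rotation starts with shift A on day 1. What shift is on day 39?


Shifts: A, B
Start: A (index 0)
Day 39: (0 + 39 - 1) mod 2
= 38 mod 2
= 0
Index 0 → shift A

Shift A


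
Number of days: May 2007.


31 days

Month: May (month 5)
May has 31 days


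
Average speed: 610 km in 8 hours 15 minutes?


73.9 km/h

Distance: 610 km
Time: 8h 15m = 495 min = 495/60 = 33/4 hours
Speed = 610 ÷ (33/4) = 610 × 4 / 33 = 2440/33 ≈ 73.9 km/h


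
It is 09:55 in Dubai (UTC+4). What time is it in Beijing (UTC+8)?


13:55

Time difference = UTC+8 - UTC+4 = +4 hours
New hour = (9 + 4) mod 24
= 13 mod 24 = 13
Minutes unchanged → 13:55


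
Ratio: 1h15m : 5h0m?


1:4 (0.25)

Duration 1: 75 minutes
Duration 2: 300 minutes
Ratio = 75:300
GCD = 75
Simplified = 1:4
As a decimal: 1/4 = 0.25


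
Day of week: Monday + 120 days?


Tuesday

Start: Monday (index 0)
(0 + 120) mod 7
= 120 mod 7
= 1
Index 1 → Tuesday


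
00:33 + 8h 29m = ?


Start: 33 minutes from midnight
Add: 509 minutes
Total: 542 minutes
Hours: 542 ÷ 60 = 9 remainder 2

09:02


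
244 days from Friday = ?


Start: Friday (index 4)
(4 + 244) mod 7
= 248 mod 7
= 3
Index 3 → Thursday

Thursday


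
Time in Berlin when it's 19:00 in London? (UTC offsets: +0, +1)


Time difference = UTC+1 - UTC+0 = +1 hours
New hour = (19 + 1) mod 24
= 20 mod 24 = 20
Minutes unchanged → 20:00

20:00


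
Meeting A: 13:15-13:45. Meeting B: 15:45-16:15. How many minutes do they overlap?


0 minutes

Meeting A: 795-825 (in minutes from midnight)
Meeting B: 945-975
Overlap start = max(795, 945) = 945
Overlap end = min(825, 975) = 825
Overlap = max(0, 825 - 945) = 0 min


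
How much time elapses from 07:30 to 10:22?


End time in minutes: 10×60 + 22 = 622
Start time in minutes: 7×60 + 30 = 450
Difference = 622 - 450 = 172 minutes
= 2 hours 52 minutes

2h 52m


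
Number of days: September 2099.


Month: September (month 9)
September has 30 days

30 days


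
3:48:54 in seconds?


13734 seconds

Hours: 3 × 3600 = 10800
Minutes: 48 × 60 = 2880
Seconds: 54
Total = 10800 + 2880 + 54 = 13734


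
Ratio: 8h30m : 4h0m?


Duration 1: 510 minutes
Duration 2: 240 minutes
Ratio = 510:240
GCD = 30
Simplified = 17:8
As a decimal: 17/8 ≈ 2.13

17:8 (2.13)


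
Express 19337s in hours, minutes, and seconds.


5h 22m 17s

Hours: 19337 ÷ 3600 = 5 remainder 1337
Minutes: 1337 ÷ 60 = 22 remainder 17
Seconds: 17


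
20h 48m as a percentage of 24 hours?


0.8667 (86.67%)

Total minutes: 20×60 + 48 = 1248
Day = 24×60 = 1440 minutes
Fraction = 1248/1440 ≈ 0.8667
As a percentage: 1248/1440 × 100 ≈ 86.67%


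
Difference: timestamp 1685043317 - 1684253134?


790183 seconds (219.5 hours / 9.15 days)

Difference = 1685043317 - 1684253134 = 790183 seconds
In hours: 790183 / 3600 ≈ 219.5
In days: 790183 / 86400 ≈ 9.15


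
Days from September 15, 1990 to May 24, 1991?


251 days

From September 15, 1990 to May 24, 1991
Rest of September 1990: 30 - 15 = 15
Full months: October 31, November 30, December 31, January 31, February 1991 28, March 31, April 30
Days into May 1991: 24
Total = 15 + 31 + 30 + 31 + 31 + 28 + 31 + 30 + 24 = 251 days


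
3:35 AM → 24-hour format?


Input: 3:35 AM
AM hour stays: 3

03:35


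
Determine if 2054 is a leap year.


No

Rules: divisible by 4 AND (not by 100 OR by 400)
2054 ÷ 4 = 513 remainder 2 → not divisible by 4
Not divisible by 4 → not a leap year


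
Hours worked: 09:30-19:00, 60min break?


Total time = (19×60+0) - (9×60+30)
= 1140 - 570 = 570 min
Minus break: 570 - 60 = 510 min
= 8h 30m

8h 30m (510 minutes)


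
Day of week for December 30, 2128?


Thursday

Zeller's congruence:
q=30, m=12, k=28, j=21
h = (30 + ⌊13×13/5⌋ + 28 + ⌊28/4⌋ + ⌊21/4⌋ - 2×21) mod 7
= (30 + 33 + 28 + 7 + 5 - 42) mod 7
= 61 mod 7 = 5
h=5 → Thursday


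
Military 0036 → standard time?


12:36 AM

Hour: 0
0 → 12 AM (midnight)


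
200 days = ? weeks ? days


28 weeks 4 days

Weeks: 200 ÷ 7 = 28 remainder 4


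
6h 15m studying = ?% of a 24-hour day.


Time: 375 minutes
Day: 1440 minutes
Percentage = (375/1440) × 100 ≈ 26.0%

26.0%


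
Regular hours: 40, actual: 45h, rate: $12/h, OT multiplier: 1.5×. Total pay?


$570.00

Regular: 40h × $12 = $480.00
Overtime: 45 - 40 = 5h
OT pay: 5h × $12 × 1.5 = $90.00
Total = $480.00 + $90.00 = $570.00


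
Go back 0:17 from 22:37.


22:20

Start: 1357 minutes from midnight
Subtract: 17 minutes
Remaining: 1357 - 17 = 1340
Hours: 22, Minutes: 20


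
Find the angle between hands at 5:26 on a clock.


Hour hand = 5×30 + 26×0.5 = 163.0°
Minute hand = 26×6 = 156°
Difference = |163.0 - 156| = 7.0°

7.0°


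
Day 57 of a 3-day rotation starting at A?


Shift C

Shifts: A, B, C
Start: A (index 0)
Day 57: (0 + 57 - 1) mod 3
= 56 mod 3
= 2
Index 2 → shift C


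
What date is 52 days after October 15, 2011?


December 6, 2011

Start: October 15, 2011
Add 52 days
October 15 → November 1: 31 - 15 + 1 = 17 days (52 - 17 = 35 left)
November 1 → December 1: 30 - 1 + 1 = 30 days (35 - 30 = 5 left)
December 1 + 5 = December 6, 2011


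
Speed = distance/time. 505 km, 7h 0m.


Distance: 505 km
Time: 7 hours
Speed = 505 / 7 ≈ 72.1 km/h

72.1 km/h


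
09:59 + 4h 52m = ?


14:51

Start: 599 minutes from midnight
Add: 292 minutes
Total: 891 minutes
Hours: 891 ÷ 60 = 14 remainder 51


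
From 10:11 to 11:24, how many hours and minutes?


End time in minutes: 11×60 + 24 = 684
Start time in minutes: 10×60 + 11 = 611
Difference = 684 - 611 = 73 minutes
= 1 hours 13 minutes

1h 13m


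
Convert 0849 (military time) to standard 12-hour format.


8:49 AM

Hour: 8
8 < 12 → AM


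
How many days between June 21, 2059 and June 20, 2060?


365 days

From June 21, 2059 to June 20, 2060
Rest of June 2059: 30 - 21 = 9
Full months: July 31, August 31, September 30, October 31, November 30, December 31, January 31, February 2060 29, March 31, April 30, May 31
Days into June 2060: 20
Total = 9 + 31 + 31 + 30 + 31 + 30 + 31 + 31 + 29 + 31 + 30 + 31 + 20 = 365 days


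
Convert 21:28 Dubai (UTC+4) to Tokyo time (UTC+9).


02:28 (next day)

Time difference = UTC+9 - UTC+4 = +5 hours
New hour = (21 + 5) mod 24
= 26 mod 24 = 2
Minutes unchanged → 02:28; 26 ≥ 24 → next day


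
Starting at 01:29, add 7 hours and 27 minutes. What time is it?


08:56

Start: 89 minutes from midnight
Add: 447 minutes
Total: 536 minutes
Hours: 536 ÷ 60 = 8 remainder 56


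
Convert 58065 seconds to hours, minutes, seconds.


Hours: 58065 ÷ 3600 = 16 remainder 465
Minutes: 465 ÷ 60 = 7 remainder 45
Seconds: 45

16h 7m 45s


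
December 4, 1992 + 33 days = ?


Start: December 4, 1992
Add 33 days
December 4 → January 1: 31 - 4 + 1 = 28 days (33 - 28 = 5 left)
January 1 + 5 = January 6, 1993

January 6, 1993


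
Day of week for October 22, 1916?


Zeller's congruence:
q=22, m=10, k=16, j=19
h = (22 + ⌊13×11/5⌋ + 16 + ⌊16/4⌋ + ⌊19/4⌋ - 2×19) mod 7
= (22 + 28 + 16 + 4 + 4 - 38) mod 7
= 36 mod 7 = 1
h=1 → Sunday

Sunday


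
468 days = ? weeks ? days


66 weeks 6 days

Weeks: 468 ÷ 7 = 66 remainder 6


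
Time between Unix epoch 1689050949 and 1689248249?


197300 seconds (54.8 hours / 2.28 days)

Difference = 1689248249 - 1689050949 = 197300 seconds
In hours: 197300 / 3600 ≈ 54.8
In days: 197300 / 86400 ≈ 2.28


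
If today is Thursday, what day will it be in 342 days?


Start: Thursday (index 3)
(3 + 342) mod 7
= 345 mod 7
= 2
Index 2 → Wednesday

Wednesday


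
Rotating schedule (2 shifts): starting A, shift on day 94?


Shift B

Shifts: A, B
Start: A (index 0)
Day 94: (0 + 94 - 1) mod 2
= 93 mod 2
= 1
Index 1 → shift B


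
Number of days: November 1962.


Month: November (month 11)
November has 30 days

30 days


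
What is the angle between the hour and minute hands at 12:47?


101.5°

Hour hand (12 ≡ 0 on the dial): 0×30 + 47×0.5 = 23.5°
Minute hand = 47×6 = 282°
Difference = |23.5 - 282| = 258.5°
Since > 180°: 360 - 258.5 = 101.5°


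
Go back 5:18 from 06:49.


Start: 409 minutes from midnight
Subtract: 318 minutes
Remaining: 409 - 318 = 91
Hours: 1, Minutes: 31

01:31


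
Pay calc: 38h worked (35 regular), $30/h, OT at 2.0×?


Regular: 35h × $30 = $1050.00
Overtime: 38 - 35 = 3h
OT pay: 3h × $30 × 2.0 = $180.00
Total = $1050.00 + $180.00 = $1230.00

$1230.00


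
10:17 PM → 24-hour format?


22:17

Input: 10:17 PM
PM: 10 + 12 = 22


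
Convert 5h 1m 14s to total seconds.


18074 seconds

Hours: 5 × 3600 = 18000
Minutes: 1 × 60 = 60
Seconds: 14
Total = 18000 + 60 + 14 = 18074


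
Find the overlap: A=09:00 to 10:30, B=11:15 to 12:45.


Meeting A: 540-630 (in minutes from midnight)
Meeting B: 675-765
Overlap start = max(540, 675) = 675
Overlap end = min(630, 765) = 630
Overlap = max(0, 630 - 675) = 0 min

0 minutes


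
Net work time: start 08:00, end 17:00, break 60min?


8h 0m (480 minutes)

Total time = (17×60+0) - (8×60+0)
= 1020 - 480 = 540 min
Minus break: 540 - 60 = 480 min
= 8h 0m


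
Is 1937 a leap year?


Rules: divisible by 4 AND (not by 100 OR by 400)
1937 ÷ 4 = 484 remainder 1 → not divisible by 4
Not divisible by 4 → not a leap year

No


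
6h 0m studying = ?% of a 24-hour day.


Time: 360 minutes
Day: 1440 minutes
Percentage = (360/1440) × 100 = 25.0%

25.0%


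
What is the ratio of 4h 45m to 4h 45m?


1:1 (1.00)

Duration 1: 285 minutes
Duration 2: 285 minutes
Ratio = 285:285
GCD = 285
Simplified = 1:1
As a decimal: 1/1 = 1.00


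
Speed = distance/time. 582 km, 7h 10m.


81.2 km/h

Distance: 582 km
Time: 7h 10m = 430 min = 430/60 = 43/6 hours
Speed = 582 ÷ (43/6) = 582 × 6 / 43 = 3492/43 ≈ 81.2 km/h


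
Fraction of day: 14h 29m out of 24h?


Total minutes: 14×60 + 29 = 869
Day = 24×60 = 1440 minutes
Fraction = 869/1440 ≈ 0.6035
As a percentage: 869/1440 × 100 ≈ 60.35%

0.6035 (60.35%)


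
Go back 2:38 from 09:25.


Start: 565 minutes from midnight
Subtract: 158 minutes
Remaining: 565 - 158 = 407
Hours: 6, Minutes: 47

06:47


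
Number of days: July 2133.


31 days

Month: July (month 7)
July has 31 days


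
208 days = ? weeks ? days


Weeks: 208 ÷ 7 = 29 remainder 5

29 weeks 5 days


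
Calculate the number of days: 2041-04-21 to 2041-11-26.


219 days

From April 21, 2041 to November 26, 2041
Rest of April 2041: 30 - 21 = 9
Full months: May 31, June 30, July 31, August 31, September 30, October 31
Days into November 2041: 26
Total = 9 + 31 + 30 + 31 + 31 + 30 + 31 + 26 = 219 days


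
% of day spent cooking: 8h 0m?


33.3%

Time: 480 minutes
Day: 1440 minutes
Percentage = (480/1440) × 100 ≈ 33.3%


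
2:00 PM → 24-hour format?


Input: 2:00 PM
PM: 2 + 12 = 14

14:00


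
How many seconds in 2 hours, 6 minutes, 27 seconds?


7587 seconds

Hours: 2 × 3600 = 7200
Minutes: 6 × 60 = 360
Seconds: 27
Total = 7200 + 360 + 27 = 7587


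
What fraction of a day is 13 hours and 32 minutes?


Total minutes: 13×60 + 32 = 812
Day = 24×60 = 1440 minutes
Fraction = 812/1440 ≈ 0.5639
As a percentage: 812/1440 × 100 ≈ 56.39%

0.5639 (56.39%)


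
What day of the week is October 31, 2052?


Zeller's congruence:
q=31, m=10, k=52, j=20
h = (31 + ⌊13×11/5⌋ + 52 + ⌊52/4⌋ + ⌊20/4⌋ - 2×20) mod 7
= (31 + 28 + 52 + 13 + 5 - 40) mod 7
= 89 mod 7 = 5
h=5 → Thursday

Thursday


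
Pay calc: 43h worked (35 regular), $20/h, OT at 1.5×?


$940.00

Regular: 35h × $20 = $700.00
Overtime: 43 - 35 = 8h
OT pay: 8h × $20 × 1.5 = $240.00
Total = $700.00 + $240.00 = $940.00


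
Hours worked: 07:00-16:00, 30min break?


8h 30m (510 minutes)

Total time = (16×60+0) - (7×60+0)
= 960 - 420 = 540 min
Minus break: 540 - 30 = 510 min
= 8h 30m


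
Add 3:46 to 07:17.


11:03

Start: 437 minutes from midnight
Add: 226 minutes
Total: 663 minutes
Hours: 663 ÷ 60 = 11 remainder 3


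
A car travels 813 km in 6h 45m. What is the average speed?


Distance: 813 km
Time: 6h 45m = 405 min = 405/60 = 27/4 hours
Speed = 813 ÷ (27/4) = 813 × 4 / 27 = 3252/27 ≈ 120.4 km/h

120.4 km/h


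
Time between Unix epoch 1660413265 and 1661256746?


843481 seconds (234.3 hours / 9.76 days)

Difference = 1661256746 - 1660413265 = 843481 seconds
In hours: 843481 / 3600 ≈ 234.3
In days: 843481 / 86400 ≈ 9.76


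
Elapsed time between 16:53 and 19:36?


2h 43m

End time in minutes: 19×60 + 36 = 1176
Start time in minutes: 16×60 + 53 = 1013
Difference = 1176 - 1013 = 163 minutes
= 2 hours 43 minutes


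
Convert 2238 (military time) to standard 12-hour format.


10:38 PM

Hour: 22
22 - 12 = 10 → PM


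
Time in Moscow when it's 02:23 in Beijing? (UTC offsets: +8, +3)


21:23 (previous day)

Time difference = UTC+3 - UTC+8 = -5 hours
New hour = (2 -5) mod 24
= -3 mod 24 = 21
Minutes unchanged → 21:23; -3 < 0 → previous day


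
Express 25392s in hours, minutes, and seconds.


7h 3m 12s

Hours: 25392 ÷ 3600 = 7 remainder 192
Minutes: 192 ÷ 60 = 3 remainder 12
Seconds: 12


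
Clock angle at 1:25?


107.5°

Hour hand = 1×30 + 25×0.5 = 42.5°
Minute hand = 25×6 = 150°
Difference = |42.5 - 150| = 107.5°


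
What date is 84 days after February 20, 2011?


Start: February 20, 2011
Add 84 days
February 20 → March 1: 28 - 20 + 1 = 9 days (84 - 9 = 75 left)
March 1 → April 1: 31 - 1 + 1 = 31 days (75 - 31 = 44 left)
April 1 → May 1: 30 - 1 + 1 = 30 days (44 - 30 = 14 left)
May 1 + 14 = May 15, 2011

May 15, 2011


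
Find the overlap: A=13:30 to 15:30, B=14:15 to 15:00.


45 minutes

Meeting A: 810-930 (in minutes from midnight)
Meeting B: 855-900
Overlap start = max(810, 855) = 855
Overlap end = min(930, 900) = 900
Overlap = max(0, 900 - 855) = 45 min


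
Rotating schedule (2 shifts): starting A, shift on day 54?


Shift B

Shifts: A, B
Start: A (index 0)
Day 54: (0 + 54 - 1) mod 2
= 53 mod 2
= 1
Index 1 → shift B


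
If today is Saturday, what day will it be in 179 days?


Wednesday

Start: Saturday (index 5)
(5 + 179) mod 7
= 184 mod 7
= 2
Index 2 → Wednesday


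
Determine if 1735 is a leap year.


Rules: divisible by 4 AND (not by 100 OR by 400)
1735 ÷ 4 = 433 remainder 3 → not divisible by 4
Not divisible by 4 → not a leap year

No


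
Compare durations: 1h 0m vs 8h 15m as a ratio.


Duration 1: 60 minutes
Duration 2: 495 minutes
Ratio = 60:495
GCD = 15
Simplified = 4:33
As a decimal: 4/33 ≈ 0.12

4:33 (0.12)


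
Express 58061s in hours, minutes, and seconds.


16h 7m 41s

Hours: 58061 ÷ 3600 = 16 remainder 461
Minutes: 461 ÷ 60 = 7 remainder 41
Seconds: 41


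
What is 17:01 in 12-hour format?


Hour: 17
17 - 12 = 5 → PM

5:01 PM


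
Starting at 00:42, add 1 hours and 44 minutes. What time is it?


02:26

Start: 42 minutes from midnight
Add: 104 minutes
Total: 146 minutes
Hours: 146 ÷ 60 = 2 remainder 26


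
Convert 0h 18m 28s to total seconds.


1108 seconds

Hours: 0 × 3600 = 0
Minutes: 18 × 60 = 1080
Seconds: 28
Total = 0 + 1080 + 28 = 1108


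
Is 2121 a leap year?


No

Rules: divisible by 4 AND (not by 100 OR by 400)
2121 ÷ 4 = 530 remainder 1 → not divisible by 4
Not divisible by 4 → not a leap year


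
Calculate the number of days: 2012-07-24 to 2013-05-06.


286 days

From July 24, 2012 to May 6, 2013
Rest of July 2012: 31 - 24 = 7
Full months: August 31, September 30, October 31, November 30, December 31, January 31, February 2013 28, March 31, April 30
Days into May 2013: 6
Total = 7 + 31 + 30 + 31 + 30 + 31 + 31 + 28 + 31 + 30 + 6 = 286 days


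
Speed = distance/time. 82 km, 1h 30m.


Distance: 82 km
Time: 1h 30m = 90 min = 90/60 = 3/2 hours
Speed = 82 ÷ (3/2) = 82 × 2 / 3 = 164/3 ≈ 54.7 km/h

54.7 km/h


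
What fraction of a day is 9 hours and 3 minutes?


Total minutes: 9×60 + 3 = 543
Day = 24×60 = 1440 minutes
Fraction = 543/1440 ≈ 0.3771
As a percentage: 543/1440 × 100 ≈ 37.71%

0.3771 (37.71%)


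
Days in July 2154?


31 days

Month: July (month 7)
July has 31 days


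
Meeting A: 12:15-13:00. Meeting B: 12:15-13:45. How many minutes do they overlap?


45 minutes

Meeting A: 735-780 (in minutes from midnight)
Meeting B: 735-825
Overlap start = max(735, 735) = 735
Overlap end = min(780, 825) = 780
Overlap = max(0, 780 - 735) = 45 min


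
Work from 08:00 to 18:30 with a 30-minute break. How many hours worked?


Total time = (18×60+30) - (8×60+0)
= 1110 - 480 = 630 min
Minus break: 630 - 30 = 600 min
= 10h 0m

10h 0m (600 minutes)


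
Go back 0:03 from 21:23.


Start: 1283 minutes from midnight
Subtract: 3 minutes
Remaining: 1283 - 3 = 1280
Hours: 21, Minutes: 20

21:20


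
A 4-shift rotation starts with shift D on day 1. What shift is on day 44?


Shifts: A, B, C, D
Start: D (index 3)
Day 44: (3 + 44 - 1) mod 4
= 46 mod 4
= 2
Index 2 → shift C

Shift C


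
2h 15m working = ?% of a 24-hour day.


9.4%

Time: 135 minutes
Day: 1440 minutes
Percentage = (135/1440) × 100 ≈ 9.4%


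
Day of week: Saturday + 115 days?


Start: Saturday (index 5)
(5 + 115) mod 7
= 120 mod 7
= 1
Index 1 → Tuesday

Tuesday


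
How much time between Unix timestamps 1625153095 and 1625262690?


109595 seconds (30.4 hours / 1.27 days)

Difference = 1625262690 - 1625153095 = 109595 seconds
In hours: 109595 / 3600 ≈ 30.4
In days: 109595 / 86400 ≈ 1.27


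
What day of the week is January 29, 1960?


Zeller's congruence:
q=29, m=13, k=59, j=19
h = (29 + ⌊13×14/5⌋ + 59 + ⌊59/4⌋ + ⌊19/4⌋ - 2×19) mod 7
= (29 + 36 + 59 + 14 + 4 - 38) mod 7
= 104 mod 7 = 6
h=6 → Friday

Friday


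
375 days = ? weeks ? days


Weeks: 375 ÷ 7 = 53 remainder 4

53 weeks 4 days


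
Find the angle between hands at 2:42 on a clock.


171.0°

Hour hand = 2×30 + 42×0.5 = 81.0°
Minute hand = 42×6 = 252°
Difference = |81.0 - 252| = 171.0°


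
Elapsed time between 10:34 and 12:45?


End time in minutes: 12×60 + 45 = 765
Start time in minutes: 10×60 + 34 = 634
Difference = 765 - 634 = 131 minutes
= 2 hours 11 minutes

2h 11m


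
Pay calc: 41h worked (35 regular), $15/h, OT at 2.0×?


Regular: 35h × $15 = $525.00
Overtime: 41 - 35 = 6h
OT pay: 6h × $15 × 2.0 = $180.00
Total = $525.00 + $180.00 = $705.00

$705.00


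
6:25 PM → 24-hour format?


Input: 6:25 PM
PM: 6 + 12 = 18

18:25


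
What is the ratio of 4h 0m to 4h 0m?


Duration 1: 240 minutes
Duration 2: 240 minutes
Ratio = 240:240
GCD = 240
Simplified = 1:1
As a decimal: 1/1 = 1.00

1:1 (1.00)


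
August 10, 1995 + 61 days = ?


October 10, 1995

Start: August 10, 1995
Add 61 days
August 10 → September 1: 31 - 10 + 1 = 22 days (61 - 22 = 39 left)
September 1 → October 1: 30 - 1 + 1 = 30 days (39 - 30 = 9 left)
October 1 + 9 = October 10, 1995


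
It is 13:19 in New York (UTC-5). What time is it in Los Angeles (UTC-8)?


10:19

Time difference = UTC-8 - UTC-5 = -3 hours
New hour = (13 -3) mod 24
= 10 mod 24 = 10
Minutes unchanged → 10:19


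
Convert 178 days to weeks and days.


Weeks: 178 ÷ 7 = 25 remainder 3

25 weeks 3 days


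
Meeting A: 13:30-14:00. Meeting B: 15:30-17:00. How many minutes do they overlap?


0 minutes

Meeting A: 810-840 (in minutes from midnight)
Meeting B: 930-1020
Overlap start = max(810, 930) = 930
Overlap end = min(840, 1020) = 840
Overlap = max(0, 840 - 930) = 0 min


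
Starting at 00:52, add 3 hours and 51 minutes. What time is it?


Start: 52 minutes from midnight
Add: 231 minutes
Total: 283 minutes
Hours: 283 ÷ 60 = 4 remainder 43

04:43


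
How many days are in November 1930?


30 days

Month: November (month 11)
November has 30 days


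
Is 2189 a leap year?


No

Rules: divisible by 4 AND (not by 100 OR by 400)
2189 ÷ 4 = 547 remainder 1 → not divisible by 4
Not divisible by 4 → not a leap year


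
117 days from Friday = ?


Start: Friday (index 4)
(4 + 117) mod 7
= 121 mod 7
= 2
Index 2 → Wednesday

Wednesday


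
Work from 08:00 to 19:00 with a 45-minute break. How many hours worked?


10h 15m (615 minutes)

Total time = (19×60+0) - (8×60+0)
= 1140 - 480 = 660 min
Minus break: 660 - 45 = 615 min
= 10h 15m


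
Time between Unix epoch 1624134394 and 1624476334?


Difference = 1624476334 - 1624134394 = 341940 seconds
In hours: 341940 / 3600 ≈ 95.0
In days: 341940 / 86400 ≈ 3.96

341940 seconds (95.0 hours / 3.96 days)


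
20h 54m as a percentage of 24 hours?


Total minutes: 20×60 + 54 = 1254
Day = 24×60 = 1440 minutes
Fraction = 1254/1440 ≈ 0.8708
As a percentage: 1254/1440 × 100 ≈ 87.08%

0.8708 (87.08%)


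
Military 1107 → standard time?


Hour: 11
11 < 12 → AM

11:07 AM


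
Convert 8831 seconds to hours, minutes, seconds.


2h 27m 11s

Hours: 8831 ÷ 3600 = 2 remainder 1631
Minutes: 1631 ÷ 60 = 27 remainder 11
Seconds: 11


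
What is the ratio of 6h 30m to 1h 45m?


26:7 (3.71)

Duration 1: 390 minutes
Duration 2: 105 minutes
Ratio = 390:105
GCD = 15
Simplified = 26:7
As a decimal: 26/7 ≈ 3.71


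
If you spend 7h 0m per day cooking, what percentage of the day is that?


Time: 420 minutes
Day: 1440 minutes
Percentage = (420/1440) × 100 ≈ 29.2%

29.2%


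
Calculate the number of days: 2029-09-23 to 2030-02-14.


144 days

From September 23, 2029 to February 14, 2030
Rest of September 2029: 30 - 23 = 7
Full months: October 31, November 30, December 31, January 31
Days into February 2030: 14
Total = 7 + 31 + 30 + 31 + 31 + 14 = 144 days


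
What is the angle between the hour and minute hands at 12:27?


148.5°

Hour hand (12 ≡ 0 on the dial): 0×30 + 27×0.5 = 13.5°
Minute hand = 27×6 = 162°
Difference = |13.5 - 162| = 148.5°


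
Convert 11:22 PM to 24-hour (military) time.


Input: 11:22 PM
PM: 11 + 12 = 23

23:22


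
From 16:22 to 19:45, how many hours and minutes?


End time in minutes: 19×60 + 45 = 1185
Start time in minutes: 16×60 + 22 = 982
Difference = 1185 - 982 = 203 minutes
= 3 hours 23 minutes

3h 23m


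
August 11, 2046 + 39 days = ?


September 19, 2046

Start: August 11, 2046
Add 39 days
August 11 → September 1: 31 - 11 + 1 = 21 days (39 - 21 = 18 left)
September 1 + 18 = September 19, 2046


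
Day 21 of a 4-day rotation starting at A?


Shift A

Shifts: A, B, C, D
Start: A (index 0)
Day 21: (0 + 21 - 1) mod 4
= 20 mod 4
= 0
Index 0 → shift A


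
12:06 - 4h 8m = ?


Start: 726 minutes from midnight
Subtract: 248 minutes
Remaining: 726 - 248 = 478
Hours: 7, Minutes: 58

07:58


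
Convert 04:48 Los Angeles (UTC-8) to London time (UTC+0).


Time difference = UTC+0 - UTC-8 = +8 hours
New hour = (4 + 8) mod 24
= 12 mod 24 = 12
Minutes unchanged → 12:48

12:48


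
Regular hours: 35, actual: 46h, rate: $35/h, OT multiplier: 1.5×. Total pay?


$1802.50

Regular: 35h × $35 = $1225.00
Overtime: 46 - 35 = 11h
OT pay: 11h × $35 × 1.5 = $577.50
Total = $1225.00 + $577.50 = $1802.50


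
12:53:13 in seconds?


46393 seconds

Hours: 12 × 3600 = 43200
Minutes: 53 × 60 = 3180
Seconds: 13
Total = 43200 + 3180 + 13 = 46393


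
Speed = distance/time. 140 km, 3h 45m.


Distance: 140 km
Time: 3h 45m = 225 min = 225/60 = 15/4 hours
Speed = 140 ÷ (15/4) = 140 × 4 / 15 = 560/15 ≈ 37.3 km/h

37.3 km/h


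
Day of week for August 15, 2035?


Wednesday

Zeller's congruence:
q=15, m=8, k=35, j=20
h = (15 + ⌊13×9/5⌋ + 35 + ⌊35/4⌋ + ⌊20/4⌋ - 2×20) mod 7
= (15 + 23 + 35 + 8 + 5 - 40) mod 7
= 46 mod 7 = 4
h=4 → Wednesday


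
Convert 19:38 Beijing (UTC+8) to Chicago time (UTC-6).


05:38

Time difference = UTC-6 - UTC+8 = -14 hours
New hour = (19 -14) mod 24
= 5 mod 24 = 5
Minutes unchanged → 05:38


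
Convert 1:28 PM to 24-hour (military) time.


13:28

Input: 1:28 PM
PM: 1 + 12 = 13


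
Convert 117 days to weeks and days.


Weeks: 117 ÷ 7 = 16 remainder 5

16 weeks 5 days


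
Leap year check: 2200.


No

Rules: divisible by 4 AND (not by 100 OR by 400)
2200 ÷ 4 = 550 exactly → divisible by 4
2200 ÷ 100 = 22 exactly → divisible by 100
2200 ÷ 400 = 5 remainder 200 → not divisible by 400
Divisible by 100 but not by 400 → not a leap year


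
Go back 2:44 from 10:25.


Start: 625 minutes from midnight
Subtract: 164 minutes
Remaining: 625 - 164 = 461
Hours: 7, Minutes: 41

07:41


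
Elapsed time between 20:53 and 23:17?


End time in minutes: 23×60 + 17 = 1397
Start time in minutes: 20×60 + 53 = 1253
Difference = 1397 - 1253 = 144 minutes
= 2 hours 24 minutes

2h 24m


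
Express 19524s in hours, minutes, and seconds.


Hours: 19524 ÷ 3600 = 5 remainder 1524
Minutes: 1524 ÷ 60 = 25 remainder 24
Seconds: 24

5h 25m 24s


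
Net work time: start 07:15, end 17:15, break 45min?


Total time = (17×60+15) - (7×60+15)
= 1035 - 435 = 600 min
Minus break: 600 - 45 = 555 min
= 9h 15m

9h 15m (555 minutes)


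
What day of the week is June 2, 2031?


Monday

Zeller's congruence:
q=2, m=6, k=31, j=20
h = (2 + ⌊13×7/5⌋ + 31 + ⌊31/4⌋ + ⌊20/4⌋ - 2×20) mod 7
= (2 + 18 + 31 + 7 + 5 - 40) mod 7
= 23 mod 7 = 2
h=2 → Monday


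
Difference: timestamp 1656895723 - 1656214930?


Difference = 1656895723 - 1656214930 = 680793 seconds
In hours: 680793 / 3600 ≈ 189.1
In days: 680793 / 86400 ≈ 7.88

680793 seconds (189.1 hours / 7.88 days)


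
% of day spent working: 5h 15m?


Time: 315 minutes
Day: 1440 minutes
Percentage = (315/1440) × 100 ≈ 21.9%

21.9%


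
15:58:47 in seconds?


57527 seconds

Hours: 15 × 3600 = 54000
Minutes: 58 × 60 = 3480
Seconds: 47
Total = 54000 + 3480 + 47 = 57527


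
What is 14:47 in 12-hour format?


2:47 PM

Hour: 14
14 - 12 = 2 → PM


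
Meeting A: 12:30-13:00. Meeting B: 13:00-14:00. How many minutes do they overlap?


0 minutes

Meeting A: 750-780 (in minutes from midnight)
Meeting B: 780-840
Overlap start = max(750, 780) = 780
Overlap end = min(780, 840) = 780
Overlap = max(0, 780 - 780) = 0 min
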